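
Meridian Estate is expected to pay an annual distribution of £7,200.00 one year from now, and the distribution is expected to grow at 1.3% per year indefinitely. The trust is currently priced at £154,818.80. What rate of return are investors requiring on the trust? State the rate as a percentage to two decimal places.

5.95%

P = D₁/(r − g) ⇒ r = D₁/P + g = £7,200.0000/£154,818.80 + 0.013 = 0.046506 + 0.013 = 0.059506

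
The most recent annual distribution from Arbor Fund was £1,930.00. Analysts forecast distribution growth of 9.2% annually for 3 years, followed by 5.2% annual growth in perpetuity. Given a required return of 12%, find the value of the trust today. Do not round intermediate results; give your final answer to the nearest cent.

D_1 = 2107.56000
D_2 = 2301.45552
D_3 = 2513.18943
Terminal value at year 3: TV = D_3×(1+g_2)/(r−g_2) = 2643.87528/0.068 = 38880.51880
P_0 = D_1/(1+r)^1 + D_2/(1+r)^2 + D_3/(1+r)^3 + TV/(1+r)^3
    = 1881.75000 + 1834.70625 + 1788.83859 + 27674.38530 = 33179.68015

£33179.68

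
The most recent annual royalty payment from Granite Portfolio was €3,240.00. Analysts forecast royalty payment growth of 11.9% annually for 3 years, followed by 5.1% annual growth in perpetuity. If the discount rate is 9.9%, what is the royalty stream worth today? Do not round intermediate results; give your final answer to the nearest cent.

D_1 = 3625.56000
D_2 = 4057.00164
D_3 = 4539.78484
Terminal value at year 3: TV = D_3×(1+g_2)/(r−g_2) = 4771.31386/0.048 = 99402.37212
P_0 = D_1/(1+r)^1 + D_2/(1+r)^2 + D_3/(1+r)^3 + TV/(1+r)^3
    = 3298.96269 + 3358.99841 + 3420.12668 + 74886.52378 = 84964.61156

€84964.61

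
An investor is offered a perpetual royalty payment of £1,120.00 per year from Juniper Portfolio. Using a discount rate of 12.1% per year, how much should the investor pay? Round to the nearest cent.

£9256.20

Level perpetuity: PV = C / r = £1,120.00 / 0.121 = £9,256.20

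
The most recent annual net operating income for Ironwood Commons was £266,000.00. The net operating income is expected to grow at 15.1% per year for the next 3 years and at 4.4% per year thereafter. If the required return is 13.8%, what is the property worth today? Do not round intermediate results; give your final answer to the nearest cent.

D_1 = 306166.00000
D_2 = 352397.06600
D_3 = 405609.02297
Terminal value at year 3: TV = D_3×(1+g_2)/(r−g_2) = 423455.81998/0.094 = 4504849.14869
P_0 = D_1/(1+r)^1 + D_2/(1+r)^2 + D_3/(1+r)^3 + TV/(1+r)^3
    = 269038.66432 + 272112.04098 + 275220.52651 + 3056704.57103 = 3873075.80285

£3873075.80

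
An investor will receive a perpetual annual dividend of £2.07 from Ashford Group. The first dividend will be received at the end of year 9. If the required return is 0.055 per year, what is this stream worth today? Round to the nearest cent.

Value at end of year 8: C / r = £2.07 / 0.055 = £37.6364
Discount to today: PV = £37.6364 / (1 + 0.055)^8 = £37.6364 / 1.534687 = £24.52

£24.52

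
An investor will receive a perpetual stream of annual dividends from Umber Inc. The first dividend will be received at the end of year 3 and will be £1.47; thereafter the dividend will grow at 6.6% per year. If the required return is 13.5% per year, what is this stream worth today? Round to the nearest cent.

Value at end of year 2: C₁ / (r − g) = £1.47 / (0.135 − 0.066) = £21.3043
Discount to today: PV = £21.3043 / (1 + 0.135)^2 = £21.3043 / 1.288225 = £16.54

£16.54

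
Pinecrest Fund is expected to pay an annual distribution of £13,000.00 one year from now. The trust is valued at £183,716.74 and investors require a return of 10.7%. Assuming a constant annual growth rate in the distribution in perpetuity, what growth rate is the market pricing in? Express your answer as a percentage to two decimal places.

3.62%

P = D₁/(r−g) ⇒ g = r − D₁/P = 0.107 − £13,000.00/£183,716.74 = 0.036239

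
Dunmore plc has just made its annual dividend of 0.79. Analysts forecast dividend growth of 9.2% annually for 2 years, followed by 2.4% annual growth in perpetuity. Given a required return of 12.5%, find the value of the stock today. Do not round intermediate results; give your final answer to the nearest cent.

9.06

D_1 = 0.86268
D_2 = 0.94205
Terminal value at year 2: TV = D_2×(1+g_2)/(r−g_2) = 0.96466/0.101 = 9.55105
P_0 = D_1/(1+r)^1 + D_2/(1+r)^2 + TV/(1+r)^2
    = 0.76683 + 0.74433 + 7.54651 = 9.05767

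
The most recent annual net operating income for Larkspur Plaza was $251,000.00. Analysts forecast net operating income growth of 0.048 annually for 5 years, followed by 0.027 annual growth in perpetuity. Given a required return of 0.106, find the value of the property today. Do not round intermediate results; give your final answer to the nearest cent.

$3563405.30

D_1 = 263048.00000
D_2 = 275674.30400
D_3 = 288906.67059
D_4 = 302774.19078
D_5 = 317307.35194
Terminal value at year 5: TV = D_5×(1+g_2)/(r−g_2) = 325874.65044/0.079 = 4124995.57519
P_0 = D_1/(1+r)^1 + D_2/(1+r)^2 + D_3/(1+r)^3 + D_4/(1+r)^4 + D_5/(1+r)^5 + TV/(1+r)^5
    = 237837.25136 + 225364.77344 + 213546.36760 + 202347.73349 + 191736.36953 + 2492572.80387 = 3563405.29928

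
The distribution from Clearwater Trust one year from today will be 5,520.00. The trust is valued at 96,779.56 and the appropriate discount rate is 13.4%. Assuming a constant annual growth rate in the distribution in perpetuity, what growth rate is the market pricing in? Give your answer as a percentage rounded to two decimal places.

P = D₁/(r−g) ⇒ g = r − D₁/P = 0.134 − 5,520.00/96,779.56 = 0.076963

7.70%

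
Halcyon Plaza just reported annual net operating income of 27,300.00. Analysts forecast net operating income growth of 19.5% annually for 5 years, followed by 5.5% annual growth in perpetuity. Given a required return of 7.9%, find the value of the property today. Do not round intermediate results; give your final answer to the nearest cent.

D_1 = 32623.50000
D_2 = 38985.08250
D_3 = 46587.17359
D_4 = 55671.67244
D_5 = 66527.64856
Terminal value at year 5: TV = D_5×(1+g_2)/(r−g_2) = 70186.66923/0.024 = 2924444.55138
P_0 = D_1/(1+r)^1 + D_2/(1+r)^2 + D_3/(1+r)^3 + D_4/(1+r)^4 + D_5/(1+r)^5 + TV/(1+r)^5
    = 30234.93976 + 33485.40594 + 37085.31983 + 41072.24949 + 45487.80180 + 1999567.95417 = 2186933.67100

2186933.67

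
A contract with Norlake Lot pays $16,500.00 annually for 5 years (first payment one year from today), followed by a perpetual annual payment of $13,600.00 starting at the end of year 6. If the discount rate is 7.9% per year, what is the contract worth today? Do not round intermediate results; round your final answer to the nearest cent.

$183761.34

PV of 5-year annuity: $16,500.00 × [1 − (1+0.079)^−5] / 0.079 = 66053.71555
Perpetuity value at year 5: $13,600.00 / 0.079 = 172151.89873
PV of perpetuity: 172151.89873 / (1+0.079)^5 = 117707.62410
Total PV = 66053.71555 + 117707.62410 = 183761.33965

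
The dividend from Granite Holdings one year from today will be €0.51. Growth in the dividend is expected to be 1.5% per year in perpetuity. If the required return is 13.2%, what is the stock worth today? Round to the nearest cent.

€4.36

Growing perpetuity: P = D₁ / (r − g) = €0.5100 / (0.132 − 0.015) = €4.36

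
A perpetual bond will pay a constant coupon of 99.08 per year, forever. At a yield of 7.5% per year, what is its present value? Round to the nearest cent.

1321.07

Level perpetuity: PV = C / r = 99.08 / 0.075 = 1,321.07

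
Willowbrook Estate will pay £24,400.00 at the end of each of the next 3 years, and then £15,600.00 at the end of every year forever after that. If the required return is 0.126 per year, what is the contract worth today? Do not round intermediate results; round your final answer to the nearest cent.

£144729.61

PV of 3-year annuity: £24,400.00 × [1 − (1+0.126)^−3] / 0.126 = 58005.69377
Perpetuity value at year 3: £15,600.00 / 0.126 = 123809.52381
PV of perpetuity: 123809.52381 / (1+0.126)^3 = 86723.91632
Total PV = 58005.69377 + 86723.91632 = 144729.61009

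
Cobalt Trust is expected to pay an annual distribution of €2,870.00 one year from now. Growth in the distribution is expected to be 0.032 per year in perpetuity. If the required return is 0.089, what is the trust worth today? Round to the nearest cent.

€50350.88

Growing perpetuity: P = D₁ / (r − g) = €2,870.0000 / (0.089 − 0.032) = €50,350.88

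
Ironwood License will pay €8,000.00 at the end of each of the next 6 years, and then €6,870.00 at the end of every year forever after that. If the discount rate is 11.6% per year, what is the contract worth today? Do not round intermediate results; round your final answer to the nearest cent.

€63923.14

PV of 6-year annuity: €8,000.00 × [1 − (1+0.116)^−6] / 0.116 = 33267.27517
Perpetuity value at year 6: €6,870.00 / 0.116 = 59224.13793
PV of perpetuity: 59224.13793 / (1+0.116)^6 = 30655.86538
Total PV = 33267.27517 + 30655.86538 = 63923.14055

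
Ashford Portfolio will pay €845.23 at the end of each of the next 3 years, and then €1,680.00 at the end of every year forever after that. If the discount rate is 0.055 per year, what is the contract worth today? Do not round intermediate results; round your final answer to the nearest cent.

€28293.30

PV of 3-year annuity: €845.23 × [1 − (1+0.055)^−3] / 0.055 = 2280.37423
Perpetuity value at year 3: €1,680.00 / 0.055 = 30545.45455
PV of perpetuity: 30545.45455 / (1+0.055)^3 = 26012.92647
Total PV = 2280.37423 + 26012.92647 = 28293.30070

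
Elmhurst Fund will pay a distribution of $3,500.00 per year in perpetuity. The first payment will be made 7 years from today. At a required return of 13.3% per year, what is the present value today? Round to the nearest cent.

Value at end of year 6: C / r = $3,500.00 / 0.133 = $26,315.7895
Discount to today: PV = $26,315.7895 / (1 + 0.133)^6 = $26,315.7895 / 2.115336 = $12,440.47

$12440.47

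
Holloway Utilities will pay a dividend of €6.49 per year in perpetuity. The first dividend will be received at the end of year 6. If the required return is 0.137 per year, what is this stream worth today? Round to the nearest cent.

Value at end of year 5: C / r = €6.49 / 0.137 = €47.3723
Discount to today: PV = €47.3723 / (1 + 0.137)^5 = €47.3723 / 1.900213 = €24.93

€24.93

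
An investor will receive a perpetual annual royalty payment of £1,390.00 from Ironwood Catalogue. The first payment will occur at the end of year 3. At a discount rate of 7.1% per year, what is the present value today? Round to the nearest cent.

Value at end of year 2: C / r = £1,390.00 / 0.071 = £19,577.4648
Discount to today: PV = £19,577.4648 / (1 + 0.071)^2 = £19,577.4648 / 1.147041 = £17,067.80

£17067.80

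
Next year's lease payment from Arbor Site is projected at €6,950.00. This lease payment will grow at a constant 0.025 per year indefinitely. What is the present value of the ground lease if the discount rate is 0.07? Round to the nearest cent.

Growing perpetuity: P = D₁ / (r − g) = €6,950.0000 / (0.07 − 0.025) = €154,444.44

€154444.44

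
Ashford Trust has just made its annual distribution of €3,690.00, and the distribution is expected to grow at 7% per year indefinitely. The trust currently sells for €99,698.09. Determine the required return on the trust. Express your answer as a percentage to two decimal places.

D₁ = €3,690.00 × 1.07 = €3,948.3000
P = D₁/(r − g) ⇒ r = D₁/P + g = €3,948.3000/€99,698.09 + 0.07 = 0.039603 + 0.07 = 0.109603

10.96%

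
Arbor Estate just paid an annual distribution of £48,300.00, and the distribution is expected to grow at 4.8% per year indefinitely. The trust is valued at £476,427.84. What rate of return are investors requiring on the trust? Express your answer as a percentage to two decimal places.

15.42%

D₁ = £48,300.00 × 1.048 = £50,618.4000
P = D₁/(r − g) ⇒ r = D₁/P + g = £50,618.4000/£476,427.84 + 0.048 = 0.106246 + 0.048 = 0.154246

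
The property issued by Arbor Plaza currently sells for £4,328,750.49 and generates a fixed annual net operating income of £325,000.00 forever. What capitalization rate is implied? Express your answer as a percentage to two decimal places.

P = C/r ⇒ r = C/P = £325,000.00/£4,328,750.49 = 0.075079

7.51%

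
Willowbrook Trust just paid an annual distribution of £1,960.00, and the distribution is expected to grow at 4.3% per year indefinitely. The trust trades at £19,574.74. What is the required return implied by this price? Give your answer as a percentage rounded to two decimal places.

14.74%

D₁ = £1,960.00 × 1.043 = £2,044.2800
P = D₁/(r − g) ⇒ r = D₁/P + g = £2,044.2800/£19,574.74 + 0.043 = 0.104435 + 0.043 = 0.147435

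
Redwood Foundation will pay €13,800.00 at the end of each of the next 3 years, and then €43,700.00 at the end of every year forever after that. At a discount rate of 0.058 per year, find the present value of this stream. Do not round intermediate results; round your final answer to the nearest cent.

€673228.55

PV of 3-year annuity: €13,800.00 × [1 − (1+0.058)^−3] / 0.058 = 37024.48735
Perpetuity value at year 3: €43,700.00 / 0.058 = 753448.27586
PV of perpetuity: 753448.27586 / (1+0.058)^3 = 636204.06591
Total PV = 37024.48735 + 636204.06591 = 673228.55326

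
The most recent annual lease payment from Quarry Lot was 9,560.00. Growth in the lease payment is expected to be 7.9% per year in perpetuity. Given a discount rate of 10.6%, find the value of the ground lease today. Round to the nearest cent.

D₁ = D₀ × (1 + g) = 9,560.00 × 1.079 = 10,315.2400
Growing perpetuity: P = D₁ / (r − g) = 10,315.2400 / (0.106 − 0.079) = 382,045.93

382045.93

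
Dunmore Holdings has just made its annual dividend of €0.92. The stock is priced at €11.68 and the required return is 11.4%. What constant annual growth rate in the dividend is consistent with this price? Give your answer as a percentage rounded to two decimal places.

P = D₀(1+g)/(r−g) ⇒ P(r−g) = D₀(1+g) ⇒ g(P+D₀) = P·r − D₀
g = (P·r − D₀)/(P + D₀) = (€11.68×0.114 − €0.92) / (€11.68 + €0.92) = 0.032660

3.27%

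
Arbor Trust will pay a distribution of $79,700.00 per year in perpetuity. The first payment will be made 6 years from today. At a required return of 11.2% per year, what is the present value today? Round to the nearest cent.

$418520.14

Value at end of year 5: C / r = $79,700.00 / 0.112 = $711,607.1429
Discount to today: PV = $711,607.1429 / (1 + 0.112)^5 = $711,607.1429 / 1.700294 = $418,520.14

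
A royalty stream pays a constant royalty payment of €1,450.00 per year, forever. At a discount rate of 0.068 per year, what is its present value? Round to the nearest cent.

€21323.53

Level perpetuity: PV = C / r = €1,450.00 / 0.068 = €21,323.53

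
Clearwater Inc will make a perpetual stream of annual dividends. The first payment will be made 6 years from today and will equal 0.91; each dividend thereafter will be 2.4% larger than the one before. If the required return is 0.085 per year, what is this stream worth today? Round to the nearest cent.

9.92

Value at end of year 5: C₁ / (r − g) = 0.91 / (0.085 − 0.024) = 14.9180
Discount to today: PV = 14.9180 / (1 + 0.085)^5 = 14.9180 / 1.503657 = 9.92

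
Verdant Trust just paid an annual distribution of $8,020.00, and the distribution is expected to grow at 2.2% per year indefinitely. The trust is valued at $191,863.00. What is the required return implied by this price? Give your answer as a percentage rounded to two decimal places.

6.47%

D₁ = $8,020.00 × 1.022 = $8,196.4400
P = D₁/(r − g) ⇒ r = D₁/P + g = $8,196.4400/$191,863.00 + 0.022 = 0.042720 + 0.022 = 0.064720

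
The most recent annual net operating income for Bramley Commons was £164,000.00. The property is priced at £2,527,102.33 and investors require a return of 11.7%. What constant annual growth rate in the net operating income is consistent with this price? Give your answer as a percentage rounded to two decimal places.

4.89%

P = D₀(1+g)/(r−g) ⇒ P(r−g) = D₀(1+g) ⇒ g(P+D₀) = P·r − D₀
g = (P·r − D₀)/(P + D₀) = (£2,527,102.33×0.117 − £164,000.00) / (£2,527,102.33 + £164,000.00) = 0.048928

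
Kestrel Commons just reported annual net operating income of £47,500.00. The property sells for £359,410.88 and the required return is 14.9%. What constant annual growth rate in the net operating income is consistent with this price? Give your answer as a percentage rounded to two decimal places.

1.49%

P = D₀(1+g)/(r−g) ⇒ P(r−g) = D₀(1+g) ⇒ g(P+D₀) = P·r − D₀
g = (P·r − D₀)/(P + D₀) = (£359,410.88×0.149 − £47,500.00) / (£359,410.88 + £47,500.00) = 0.014874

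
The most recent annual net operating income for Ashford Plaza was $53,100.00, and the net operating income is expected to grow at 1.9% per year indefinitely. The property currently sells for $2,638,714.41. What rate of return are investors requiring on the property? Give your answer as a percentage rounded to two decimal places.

D₁ = $53,100.00 × 1.019 = $54,108.9000
P = D₁/(r − g) ⇒ r = D₁/P + g = $54,108.9000/$2,638,714.41 + 0.019 = 0.020506 + 0.019 = 0.039506

3.95%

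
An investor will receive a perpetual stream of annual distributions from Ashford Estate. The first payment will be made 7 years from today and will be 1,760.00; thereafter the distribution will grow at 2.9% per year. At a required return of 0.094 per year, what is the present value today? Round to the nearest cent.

15794.12

Value at end of year 6: C₁ / (r − g) = 1,760.00 / (0.094 − 0.029) = 27,076.9231
Discount to today: PV = 27,076.9231 / (1 + 0.094)^6 = 27,076.9231 / 1.714368 = 15,794.12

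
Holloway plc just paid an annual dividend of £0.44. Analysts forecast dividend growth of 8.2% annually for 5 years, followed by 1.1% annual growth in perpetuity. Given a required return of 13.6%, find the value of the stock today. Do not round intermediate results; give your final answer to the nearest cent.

£4.70

D_1 = 0.47608
D_2 = 0.51512
D_3 = 0.55736
D_4 = 0.60306
D_5 = 0.65251
Terminal value at year 5: TV = D_5×(1+g_2)/(r−g_2) = 0.65969/0.125 = 5.27752
P_0 = D_1/(1+r)^1 + D_2/(1+r)^2 + D_3/(1+r)^3 + D_4/(1+r)^4 + D_5/(1+r)^5 + TV/(1+r)^5
    = 0.41908 + 0.39916 + 0.38019 + 0.36212 + 0.34490 + 2.78958 = 4.69503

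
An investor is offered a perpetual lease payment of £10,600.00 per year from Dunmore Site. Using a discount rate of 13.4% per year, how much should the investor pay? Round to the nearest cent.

Level perpetuity: PV = C / r = £10,600.00 / 0.134 = £79,104.48

£79104.48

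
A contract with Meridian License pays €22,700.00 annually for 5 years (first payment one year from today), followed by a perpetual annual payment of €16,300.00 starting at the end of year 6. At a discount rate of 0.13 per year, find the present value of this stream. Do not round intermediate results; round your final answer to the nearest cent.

€147894.90

PV of 5-year annuity: €22,700.00 × [1 − (1+0.13)^−5] / 0.13 = 79841.14964
Perpetuity value at year 5: €16,300.00 / 0.13 = 125384.61538
PV of perpetuity: 125384.61538 / (1+0.13)^5 = 68053.74582
Total PV = 79841.14964 + 68053.74582 = 147894.89546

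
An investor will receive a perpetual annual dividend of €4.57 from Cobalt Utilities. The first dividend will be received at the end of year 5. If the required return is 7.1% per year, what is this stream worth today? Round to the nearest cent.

Value at end of year 4: C / r = €4.57 / 0.071 = €64.3662
Discount to today: PV = €64.3662 / (1 + 0.071)^4 = €64.3662 / 1.315703 = €48.92

€48.92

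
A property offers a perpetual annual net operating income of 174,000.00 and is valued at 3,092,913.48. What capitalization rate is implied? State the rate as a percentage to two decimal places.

5.63%

P = C/r ⇒ r = C/P = 174,000.00/3,092,913.48 = 0.056258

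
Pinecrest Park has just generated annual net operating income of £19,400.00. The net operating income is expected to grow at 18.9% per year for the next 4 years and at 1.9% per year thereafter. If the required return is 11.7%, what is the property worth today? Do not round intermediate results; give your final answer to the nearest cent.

D_1 = 23066.60000
D_2 = 27426.18740
D_3 = 32609.73682
D_4 = 38772.97708
Terminal value at year 4: TV = D_4×(1+g_2)/(r−g_2) = 39509.66364/0.098 = 403159.83308
P_0 = D_1/(1+r)^1 + D_2/(1+r)^2 + D_3/(1+r)^3 + D_4/(1+r)^4 + TV/(1+r)^4
    = 20650.49239 + 21981.58948 + 23398.48692 + 24906.71527 + 258979.00875 = 349916.29281

£349916.29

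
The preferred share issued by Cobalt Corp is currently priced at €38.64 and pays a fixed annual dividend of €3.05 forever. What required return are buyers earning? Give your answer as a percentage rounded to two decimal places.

P = C/r ⇒ r = C/P = €3.05/€38.64 = 0.078934

7.89%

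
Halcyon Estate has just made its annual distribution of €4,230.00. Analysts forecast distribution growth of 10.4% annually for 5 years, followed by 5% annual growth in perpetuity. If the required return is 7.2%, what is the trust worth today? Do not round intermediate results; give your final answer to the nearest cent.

€256993.23

D_1 = 4669.92000
D_2 = 5155.59168
D_3 = 5691.77321
D_4 = 6283.71763
D_5 = 6937.22426
Terminal value at year 5: TV = D_5×(1+g_2)/(r−g_2) = 7284.08548/0.022 = 331094.79435
P_0 = D_1/(1+r)^1 + D_2/(1+r)^2 + D_3/(1+r)^3 + D_4/(1+r)^4 + D_5/(1+r)^5 + TV/(1+r)^5
    = 4356.26866 + 4486.30653 + 4620.22612 + 4758.14332 + 4900.17745 + 233872.10565 = 256993.22773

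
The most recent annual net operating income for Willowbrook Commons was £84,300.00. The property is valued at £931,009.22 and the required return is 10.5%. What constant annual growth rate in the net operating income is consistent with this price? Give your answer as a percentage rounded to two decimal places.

1.33%

P = D₀(1+g)/(r−g) ⇒ P(r−g) = D₀(1+g) ⇒ g(P+D₀) = P·r − D₀
g = (P·r − D₀)/(P + D₀) = (£931,009.22×0.105 − £84,300.00) / (£931,009.22 + £84,300.00) = 0.013253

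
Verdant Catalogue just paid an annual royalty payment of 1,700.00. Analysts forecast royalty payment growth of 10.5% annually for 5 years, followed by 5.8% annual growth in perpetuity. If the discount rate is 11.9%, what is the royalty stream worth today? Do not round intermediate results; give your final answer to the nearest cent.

35872.59

D_1 = 1878.50000
D_2 = 2075.74250
D_3 = 2293.69546
D_4 = 2534.53349
D_5 = 2800.65950
Terminal value at year 5: TV = D_5×(1+g_2)/(r−g_2) = 2963.09775/0.061 = 48575.37300
P_0 = D_1/(1+r)^1 + D_2/(1+r)^2 + D_3/(1+r)^3 + D_4/(1+r)^4 + D_5/(1+r)^5 + TV/(1+r)^5
    = 1678.73101 + 1657.72812 + 1636.98800 + 1616.50736 + 1596.28296 + 27686.35043 = 35872.58789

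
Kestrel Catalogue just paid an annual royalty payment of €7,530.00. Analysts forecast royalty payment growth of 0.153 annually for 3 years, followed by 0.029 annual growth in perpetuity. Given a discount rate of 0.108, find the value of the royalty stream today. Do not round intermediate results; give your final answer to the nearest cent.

€134997.92

D_1 = 8682.09000
D_2 = 10010.44977
D_3 = 11542.04858
Terminal value at year 3: TV = D_3×(1+g_2)/(r−g_2) = 11876.76799/0.079 = 150338.83536
P_0 = D_1/(1+r)^1 + D_2/(1+r)^2 + D_3/(1+r)^3 + TV/(1+r)^3
    = 7835.82130 + 8154.06314 + 8485.22996 + 110522.80548 = 134997.91988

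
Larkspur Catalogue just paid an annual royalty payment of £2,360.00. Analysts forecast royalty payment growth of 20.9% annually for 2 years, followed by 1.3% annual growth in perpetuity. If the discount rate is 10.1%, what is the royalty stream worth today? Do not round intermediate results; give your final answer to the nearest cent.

£38195.16

D_1 = 2853.24000
D_2 = 3449.56716
Terminal value at year 2: TV = D_2×(1+g_2)/(r−g_2) = 3494.41153/0.088 = 39709.22197
P_0 = D_1/(1+r)^1 + D_2/(1+r)^2 + TV/(1+r)^2
    = 2591.49864 + 2845.70559 + 32757.95183 = 38195.15606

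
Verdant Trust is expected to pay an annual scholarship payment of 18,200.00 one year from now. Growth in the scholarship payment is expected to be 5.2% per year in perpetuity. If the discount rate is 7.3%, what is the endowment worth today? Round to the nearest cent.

Growing perpetuity: P = D₁ / (r − g) = 18,200.0000 / (0.073 − 0.052) = 866,666.67

866666.67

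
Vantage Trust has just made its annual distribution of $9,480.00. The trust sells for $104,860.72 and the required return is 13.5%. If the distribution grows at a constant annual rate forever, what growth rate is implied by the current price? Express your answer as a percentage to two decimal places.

P = D₀(1+g)/(r−g) ⇒ P(r−g) = D₀(1+g) ⇒ g(P+D₀) = P·r − D₀
g = (P·r − D₀)/(P + D₀) = ($104,860.72×0.135 − $9,480.00) / ($104,860.72 + $9,480.00) = 0.040897

4.09%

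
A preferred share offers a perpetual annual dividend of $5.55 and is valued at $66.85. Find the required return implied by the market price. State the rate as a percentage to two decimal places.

8.30%

P = C/r ⇒ r = C/P = $5.55/$66.85 = 0.083022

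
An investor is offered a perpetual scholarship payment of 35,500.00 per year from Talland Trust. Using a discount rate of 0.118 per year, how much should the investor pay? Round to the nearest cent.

Level perpetuity: PV = C / r = 35,500.00 / 0.118 = 300,847.46

300847.46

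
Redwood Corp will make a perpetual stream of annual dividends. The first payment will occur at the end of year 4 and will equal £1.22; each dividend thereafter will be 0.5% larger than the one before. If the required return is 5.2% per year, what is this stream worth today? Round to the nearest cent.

Value at end of year 3: C₁ / (r − g) = £1.22 / (0.052 − 0.005) = £25.9574
Discount to today: PV = £25.9574 / (1 + 0.052)^3 = £25.9574 / 1.164253 = £22.30

£22.30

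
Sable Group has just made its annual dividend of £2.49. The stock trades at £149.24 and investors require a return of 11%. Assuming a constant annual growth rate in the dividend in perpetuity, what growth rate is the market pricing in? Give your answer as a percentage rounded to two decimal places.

9.18%

P = D₀(1+g)/(r−g) ⇒ P(r−g) = D₀(1+g) ⇒ g(P+D₀) = P·r − D₀
g = (P·r − D₀)/(P + D₀) = (£149.24×0.11 − £2.49) / (£149.24 + £2.49) = 0.091784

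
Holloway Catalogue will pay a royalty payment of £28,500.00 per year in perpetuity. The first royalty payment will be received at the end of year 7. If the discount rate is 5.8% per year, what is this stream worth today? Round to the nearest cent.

£350350.60

Value at end of year 6: C / r = £28,500.00 / 0.058 = £491,379.3103
Discount to today: PV = £491,379.3103 / (1 + 0.058)^6 = £491,379.3103 / 1.402536 = £350,350.60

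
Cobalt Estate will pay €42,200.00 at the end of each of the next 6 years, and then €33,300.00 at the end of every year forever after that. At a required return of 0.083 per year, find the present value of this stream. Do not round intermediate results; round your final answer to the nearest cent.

PV of 6-year annuity: €42,200.00 × [1 − (1+0.083)^−6] / 0.083 = 193322.69511
Perpetuity value at year 6: €33,300.00 / 0.083 = 401204.81928
PV of perpetuity: 401204.81928 / (1+0.083)^6 = 248653.97219
Total PV = 193322.69511 + 248653.97219 = 441976.66730

€441976.67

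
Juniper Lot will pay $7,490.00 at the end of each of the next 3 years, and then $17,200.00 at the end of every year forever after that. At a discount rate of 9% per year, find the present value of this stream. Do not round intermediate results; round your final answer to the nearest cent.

PV of 3-year annuity: $7,490.00 × [1 − (1+0.09)^−3] / 0.09 = 18959.39705
Perpetuity value at year 3: $17,200.00 / 0.09 = 191111.11111
PV of perpetuity: 191111.11111 / (1+0.09)^3 = 147572.84286
Total PV = 18959.39705 + 147572.84286 = 166532.23990

$166532.24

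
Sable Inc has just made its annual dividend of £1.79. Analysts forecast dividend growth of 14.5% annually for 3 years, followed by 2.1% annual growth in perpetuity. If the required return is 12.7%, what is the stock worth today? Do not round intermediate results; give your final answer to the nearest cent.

£23.62

D_1 = 2.04955
D_2 = 2.34673
D_3 = 2.68701
Terminal value at year 3: TV = D_3×(1+g_2)/(r−g_2) = 2.74344/0.106 = 25.88150
P_0 = D_1/(1+r)^1 + D_2/(1+r)^2 + D_3/(1+r)^3 + TV/(1+r)^3
    = 1.81859 + 1.84763 + 1.87714 + 18.08080 = 23.62417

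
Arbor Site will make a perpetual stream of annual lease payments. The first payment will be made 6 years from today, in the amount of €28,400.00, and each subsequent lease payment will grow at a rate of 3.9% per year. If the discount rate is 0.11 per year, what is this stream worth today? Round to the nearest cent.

€237380.53

Value at end of year 5: C₁ / (r − g) = €28,400.00 / (0.11 − 0.039) = €400,000.0000
Discount to today: PV = €400,000.0000 / (1 + 0.11)^5 = €400,000.0000 / 1.685058 = €237,380.53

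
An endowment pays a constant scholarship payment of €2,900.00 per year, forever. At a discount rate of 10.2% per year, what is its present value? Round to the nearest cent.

€28431.37

Level perpetuity: PV = C / r = €2,900.00 / 0.102 = €28,431.37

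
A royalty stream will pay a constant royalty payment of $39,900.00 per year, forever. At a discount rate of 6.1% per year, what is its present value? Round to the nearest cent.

$654098.36

Level perpetuity: PV = C / r = $39,900.00 / 0.061 = $654,098.36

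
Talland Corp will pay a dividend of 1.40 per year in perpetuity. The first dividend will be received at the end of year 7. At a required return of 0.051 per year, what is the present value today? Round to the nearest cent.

20.37

Value at end of year 6: C / r = 1.40 / 0.051 = 27.4510
Discount to today: PV = 27.4510 / (1 + 0.051)^6 = 27.4510 / 1.347772 = 20.37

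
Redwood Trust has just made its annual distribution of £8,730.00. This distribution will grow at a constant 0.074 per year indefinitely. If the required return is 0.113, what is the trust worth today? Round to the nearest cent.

£240410.77

D₁ = D₀ × (1 + g) = £8,730.00 × 1.074 = £9,376.0200
Growing perpetuity: P = D₁ / (r − g) = £9,376.0200 / (0.113 − 0.074) = £240,410.77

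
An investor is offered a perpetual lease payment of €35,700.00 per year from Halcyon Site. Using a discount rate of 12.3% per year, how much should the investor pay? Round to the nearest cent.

€290243.90

Level perpetuity: PV = C / r = €35,700.00 / 0.123 = €290,243.90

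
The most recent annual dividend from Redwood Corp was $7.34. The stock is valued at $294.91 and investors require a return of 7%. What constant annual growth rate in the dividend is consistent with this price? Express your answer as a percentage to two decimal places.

4.40%

P = D₀(1+g)/(r−g) ⇒ P(r−g) = D₀(1+g) ⇒ g(P+D₀) = P·r − D₀
g = (P·r − D₀)/(P + D₀) = ($294.91×0.07 − $7.34) / ($294.91 + $7.34) = 0.044016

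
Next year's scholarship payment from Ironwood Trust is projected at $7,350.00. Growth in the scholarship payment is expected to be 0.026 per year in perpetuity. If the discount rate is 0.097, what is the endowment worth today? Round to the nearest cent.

$103521.13

Growing perpetuity: P = D₁ / (r − g) = $7,350.0000 / (0.097 − 0.026) = $103,521.13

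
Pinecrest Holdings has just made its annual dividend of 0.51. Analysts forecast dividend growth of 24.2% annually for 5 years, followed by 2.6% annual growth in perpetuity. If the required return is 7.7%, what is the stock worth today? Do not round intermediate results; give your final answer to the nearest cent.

D_1 = 0.63342
D_2 = 0.78671
D_3 = 0.97709
D_4 = 1.21355
D_5 = 1.50723
Terminal value at year 5: TV = D_5×(1+g_2)/(r−g_2) = 1.54641/0.051 = 30.32183
P_0 = D_1/(1+r)^1 + D_2/(1+r)^2 + D_3/(1+r)^3 + D_4/(1+r)^4 + D_5/(1+r)^5 + TV/(1+r)^5
    = 0.58813 + 0.67824 + 0.78215 + 0.90197 + 1.04016 + 20.92555 = 24.91620

24.92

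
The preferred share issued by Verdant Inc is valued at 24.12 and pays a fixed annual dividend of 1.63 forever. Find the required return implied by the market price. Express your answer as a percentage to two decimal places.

6.76%

P = C/r ⇒ r = C/P = 1.63/24.12 = 0.067579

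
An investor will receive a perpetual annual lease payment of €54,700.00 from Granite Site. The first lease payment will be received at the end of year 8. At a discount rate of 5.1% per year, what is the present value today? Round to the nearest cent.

Value at end of year 7: C / r = €54,700.00 / 0.051 = €1,072,549.0196
Discount to today: PV = €1,072,549.0196 / (1 + 0.051)^7 = €1,072,549.0196 / 1.416508 = €757,178.26

€757178.26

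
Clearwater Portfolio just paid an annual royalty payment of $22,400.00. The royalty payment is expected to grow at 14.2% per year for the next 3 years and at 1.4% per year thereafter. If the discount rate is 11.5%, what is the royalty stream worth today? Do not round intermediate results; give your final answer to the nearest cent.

$312130.41

D_1 = 25580.80000
D_2 = 29213.27360
D_3 = 33361.55845
Terminal value at year 3: TV = D_3×(1+g_2)/(r−g_2) = 33828.62027/0.101 = 334936.83435
P_0 = D_1/(1+r)^1 + D_2/(1+r)^2 + D_3/(1+r)^3 + TV/(1+r)^3
    = 22942.42152 + 23497.97792 + 24066.98725 + 241623.02052 = 312130.40722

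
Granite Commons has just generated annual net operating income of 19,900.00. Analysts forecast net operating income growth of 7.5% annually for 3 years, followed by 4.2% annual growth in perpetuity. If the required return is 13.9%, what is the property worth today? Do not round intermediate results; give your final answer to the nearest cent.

232961.59

D_1 = 21392.50000
D_2 = 22996.93750
D_3 = 24721.70781
Terminal value at year 3: TV = D_3×(1+g_2)/(r−g_2) = 25760.01954/0.097 = 265567.21176
P_0 = D_1/(1+r)^1 + D_2/(1+r)^2 + D_3/(1+r)^3 + TV/(1+r)^3
    = 18781.82616 + 17726.48211 + 16730.43746 + 179722.84367 = 232961.58941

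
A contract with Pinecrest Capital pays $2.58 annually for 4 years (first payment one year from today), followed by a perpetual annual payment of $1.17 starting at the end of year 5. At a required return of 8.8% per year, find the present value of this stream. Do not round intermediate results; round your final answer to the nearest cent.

$17.88

PV of 4-year annuity: $2.58 × [1 − (1+0.088)^−4] / 0.088 = 8.39530
Perpetuity value at year 4: $1.17 / 0.088 = 13.29545
PV of perpetuity: 13.29545 / (1+0.088)^4 = 9.48828
Total PV = 8.39530 + 9.48828 = 17.88358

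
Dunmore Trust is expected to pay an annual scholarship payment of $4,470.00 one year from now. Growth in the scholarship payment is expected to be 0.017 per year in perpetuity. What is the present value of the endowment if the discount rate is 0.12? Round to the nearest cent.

Growing perpetuity: P = D₁ / (r − g) = $4,470.0000 / (0.12 − 0.017) = $43,398.06

$43398.06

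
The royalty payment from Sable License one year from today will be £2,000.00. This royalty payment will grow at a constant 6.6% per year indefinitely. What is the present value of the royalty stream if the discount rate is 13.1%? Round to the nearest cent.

£30769.23

Growing perpetuity: P = D₁ / (r − g) = £2,000.0000 / (0.131 − 0.066) = £30,769.23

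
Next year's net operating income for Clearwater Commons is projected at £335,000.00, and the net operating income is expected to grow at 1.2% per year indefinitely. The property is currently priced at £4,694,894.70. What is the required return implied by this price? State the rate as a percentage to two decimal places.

P = D₁/(r − g) ⇒ r = D₁/P + g = £335,000.0000/£4,694,894.70 + 0.012 = 0.071354 + 0.012 = 0.083354

8.34%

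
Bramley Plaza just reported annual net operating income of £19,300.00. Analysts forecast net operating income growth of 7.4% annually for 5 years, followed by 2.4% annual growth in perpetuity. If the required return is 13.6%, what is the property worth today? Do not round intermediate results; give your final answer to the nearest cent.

D_1 = 20728.20000
D_2 = 22262.08680
D_3 = 23909.48122
D_4 = 25678.78283
D_5 = 27579.01276
Terminal value at year 5: TV = D_5×(1+g_2)/(r−g_2) = 28240.90907/0.112 = 252150.97384
P_0 = D_1/(1+r)^1 + D_2/(1+r)^2 + D_3/(1+r)^3 + D_4/(1+r)^4 + D_5/(1+r)^5 + TV/(1+r)^5
    = 18246.65493 + 17250.79876 + 16309.29390 + 15419.17399 + 14577.63456 + 133281.23028 = 215084.78642

£215084.79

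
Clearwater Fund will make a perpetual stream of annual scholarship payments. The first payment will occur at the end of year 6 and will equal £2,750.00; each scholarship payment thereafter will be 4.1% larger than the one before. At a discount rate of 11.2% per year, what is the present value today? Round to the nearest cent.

Value at end of year 5: C₁ / (r − g) = £2,750.00 / (0.112 − 0.041) = £38,732.3944
Discount to today: PV = £38,732.3944 / (1 + 0.112)^5 = £38,732.3944 / 1.700294 = £22,779.83

£22779.83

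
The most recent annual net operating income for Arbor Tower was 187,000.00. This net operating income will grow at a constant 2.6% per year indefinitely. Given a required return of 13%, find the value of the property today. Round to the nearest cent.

D₁ = D₀ × (1 + g) = 187,000.00 × 1.026 = 191,862.0000
Growing perpetuity: P = D₁ / (r − g) = 191,862.0000 / (0.13 − 0.026) = 1,844,826.92

1844826.92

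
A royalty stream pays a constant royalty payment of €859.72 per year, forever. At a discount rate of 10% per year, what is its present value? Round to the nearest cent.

€8597.20

Level perpetuity: PV = C / r = €859.72 / 0.1 = €8,597.20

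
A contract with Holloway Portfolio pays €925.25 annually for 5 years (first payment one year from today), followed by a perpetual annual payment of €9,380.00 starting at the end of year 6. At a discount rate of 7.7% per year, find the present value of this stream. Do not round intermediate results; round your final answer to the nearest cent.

PV of 5-year annuity: €925.25 × [1 − (1+0.077)^−5] / 0.077 = 3723.65029
Perpetuity value at year 5: €9,380.00 / 0.077 = 121818.18182
PV of perpetuity: 121818.18182 / (1+0.077)^5 = 84068.55772
Total PV = 3723.65029 + 84068.55772 = 87792.20801

€87792.21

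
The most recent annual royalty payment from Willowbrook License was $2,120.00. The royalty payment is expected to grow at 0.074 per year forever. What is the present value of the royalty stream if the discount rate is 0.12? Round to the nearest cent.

D₁ = D₀ × (1 + g) = $2,120.00 × 1.074 = $2,276.8800
Growing perpetuity: P = D₁ / (r − g) = $2,276.8800 / (0.12 − 0.074) = $49,497.39

$49497.39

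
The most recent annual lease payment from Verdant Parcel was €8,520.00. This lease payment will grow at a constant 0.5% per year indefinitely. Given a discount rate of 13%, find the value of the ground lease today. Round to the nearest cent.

D₁ = D₀ × (1 + g) = €8,520.00 × 1.005 = €8,562.6000
Growing perpetuity: P = D₁ / (r − g) = €8,562.6000 / (0.13 − 0.005) = €68,500.80

€68500.80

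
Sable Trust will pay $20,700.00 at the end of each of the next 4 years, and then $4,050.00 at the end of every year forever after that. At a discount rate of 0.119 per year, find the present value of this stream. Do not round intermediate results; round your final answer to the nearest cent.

PV of 4-year annuity: $20,700.00 × [1 − (1+0.119)^−4] / 0.119 = 63005.77961
Perpetuity value at year 4: $4,050.00 / 0.119 = 34033.61345
PV of perpetuity: 34033.61345 / (1+0.119)^4 = 21706.39570
Total PV = 63005.77961 + 21706.39570 = 84712.17530

$84712.18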